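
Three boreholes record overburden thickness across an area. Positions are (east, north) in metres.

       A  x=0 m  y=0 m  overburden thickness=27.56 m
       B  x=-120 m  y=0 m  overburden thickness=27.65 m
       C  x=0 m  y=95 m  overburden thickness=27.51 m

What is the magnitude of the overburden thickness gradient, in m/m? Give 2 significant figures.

∂d/∂x = (27.65 − 27.56) / (-120 − 0) = -0.0007500
∂d/∂y = (27.51 − 27.56) / (95 − 0) = -0.0005263
|∇f| = √(-0.0007500² + -0.0005263²) = 0.0009162 m/m

0.00092 m/m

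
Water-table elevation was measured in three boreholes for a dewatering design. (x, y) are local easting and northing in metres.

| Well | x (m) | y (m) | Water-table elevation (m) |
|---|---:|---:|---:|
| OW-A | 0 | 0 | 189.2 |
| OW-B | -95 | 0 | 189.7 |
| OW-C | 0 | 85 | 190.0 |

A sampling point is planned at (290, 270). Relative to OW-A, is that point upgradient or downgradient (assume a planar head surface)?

upgradient

∂h/∂x = (189.7 − 189.2) / (-95 − 0) = -0.005263
∂h/∂y = (190.0 − 189.2) / (85 − 0) = +0.009412
Head at (290, 270) = 189.2 + (-0.005263)·(290) + (+0.009412)·(270) = 190.21 m.
That is higher than the 189.2 m at OW-A, so the point is upgradient.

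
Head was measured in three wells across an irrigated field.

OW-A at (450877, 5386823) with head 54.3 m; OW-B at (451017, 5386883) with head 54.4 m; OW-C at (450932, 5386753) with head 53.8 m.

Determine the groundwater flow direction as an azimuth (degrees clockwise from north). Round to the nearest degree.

Differences from OW-A: to OW-B (Δx, Δy, Δh) = (140, 60, +0.1); to OW-C = (55, -70, -0.5).
Determinant of the coordinate differences = 140·(-70) − 55·60 = -13100.
∂h/∂x = [(+0.1)·(-70) − (-0.5)·60] / -13100 = -0.001756
∂h/∂y = [140·(-0.5) − 55·(+0.1)] / -13100 = +0.005763
Flow direction (−∇h) has components (+0.001756 E, -0.005763 N).
Azimuth = atan2(E, N) = atan2(+0.001756, -0.005763) = 163.1° ≈ 163°.

163°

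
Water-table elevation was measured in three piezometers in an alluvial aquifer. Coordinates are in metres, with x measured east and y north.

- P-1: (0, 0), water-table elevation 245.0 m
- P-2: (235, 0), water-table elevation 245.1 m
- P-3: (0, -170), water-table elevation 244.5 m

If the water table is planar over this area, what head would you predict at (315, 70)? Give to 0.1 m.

245.3 m

∂h/∂x = (245.1 − 245.0) / (235 − 0) = +0.0004255
∂h/∂y = (244.5 − 245.0) / (-170 − 0) = +0.002941
h(315, 70) = 245.0 + (+0.0004255)·(315) + (+0.002941)·(70) = 245.0 +0.134 +0.206 = 245.340 m.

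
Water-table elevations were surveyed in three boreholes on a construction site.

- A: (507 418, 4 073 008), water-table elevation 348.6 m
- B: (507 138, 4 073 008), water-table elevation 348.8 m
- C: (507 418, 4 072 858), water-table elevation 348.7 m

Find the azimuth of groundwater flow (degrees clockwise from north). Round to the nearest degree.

047°

∂h/∂x = (348.8 − 348.6) / (507138 − 507418) = -0.0007143
∂h/∂y = (348.7 − 348.6) / (4072858 − 4073008) = -0.0006667
Flow direction (−∇h) has components (+0.0007143 E, +0.0006667 N).
Azimuth = atan2(E, N) = atan2(+0.0007143, +0.0006667) = 47.0° ≈ 047°.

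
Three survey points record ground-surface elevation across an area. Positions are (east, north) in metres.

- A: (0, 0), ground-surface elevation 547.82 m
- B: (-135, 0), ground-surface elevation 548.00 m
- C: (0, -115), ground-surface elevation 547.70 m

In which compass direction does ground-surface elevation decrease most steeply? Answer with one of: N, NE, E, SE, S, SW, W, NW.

∂z/∂x = (548.00 − 547.82) / (-135 − 0) = -0.001333
∂z/∂y = (547.70 − 547.82) / (-115 − 0) = +0.001043
Steepest decrease is along −∇f = (+0.001333 E, -0.001043 N) → southeast.

SE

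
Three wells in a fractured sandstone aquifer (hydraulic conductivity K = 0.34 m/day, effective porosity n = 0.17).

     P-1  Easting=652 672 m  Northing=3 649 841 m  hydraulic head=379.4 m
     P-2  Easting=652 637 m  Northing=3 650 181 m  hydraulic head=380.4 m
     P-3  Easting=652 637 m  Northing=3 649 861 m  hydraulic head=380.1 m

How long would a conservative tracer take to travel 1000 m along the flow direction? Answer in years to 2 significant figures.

Taking P-1 as reference: P-2−P-1 = (-35, 340, +1.0); P-3−P-1 = (-35, 20, +0.7).
Solve a·Δx + b·Δy = Δh: det = (-35)·20 − (-35)·340 = 11200.
∂h/∂x = [(+1.0)·20 − (+0.7)·340] / 11200 = -0.01946
∂h/∂y = [(-35)·(+0.7) − (-35)·(+1.0)] / 11200 = +0.0009375
|∇h| = √(-0.01946² + 0.0009375²) = 0.01948
Seepage velocity v = K·i/n = 0.34 × 0.01948 / 0.17 = 0.03896 m/day.
t = 1000 / 0.03896 = 2.567e+04 days = 70.3 years.

70 years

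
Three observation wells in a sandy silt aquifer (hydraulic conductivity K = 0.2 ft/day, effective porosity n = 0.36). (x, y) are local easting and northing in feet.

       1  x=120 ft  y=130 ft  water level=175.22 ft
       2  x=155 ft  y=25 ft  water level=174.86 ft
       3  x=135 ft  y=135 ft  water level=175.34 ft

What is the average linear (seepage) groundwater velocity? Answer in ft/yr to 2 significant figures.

1.7 ft/yr

With h = a·x + b·y + c and 1 as origin, the differences give:
  35·a + (-105)·b = -0.36
  15·a + 5·b = +0.12
Eliminate b (×5 and ×(-105), subtract): 1750·a = 10.800 → a = ∂h/∂x = +0.006171
Back-substitute: b = ∂h/∂y = +0.005486.
|∇h| = √(0.006171² + 0.005486²) = 0.008257
Seepage velocity v = K·i/n = 0.2 × 0.008257 / 0.36 = 0.004587 ft/day = 1.675 ft/yr.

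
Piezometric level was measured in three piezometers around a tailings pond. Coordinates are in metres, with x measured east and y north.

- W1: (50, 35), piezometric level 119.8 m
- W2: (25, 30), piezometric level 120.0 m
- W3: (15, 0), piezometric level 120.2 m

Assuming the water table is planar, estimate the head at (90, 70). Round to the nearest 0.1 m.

With h = a·x + b·y + c and W1 as origin, the differences give:
  (-25)·a + (-5)·b = +0.2
  (-35)·a + (-35)·b = +0.4
Eliminate b (×(-35) and ×(-5), subtract): 700·a = -5.00 → a = ∂h/∂x = -0.007143
Back-substitute: b = ∂h/∂y = -0.004286.
h(90, 70) = 119.8 + (-0.007143)·(40) + (-0.004286)·(35) = 119.8 -0.286 -0.150 = 119.364 m.

119.4 m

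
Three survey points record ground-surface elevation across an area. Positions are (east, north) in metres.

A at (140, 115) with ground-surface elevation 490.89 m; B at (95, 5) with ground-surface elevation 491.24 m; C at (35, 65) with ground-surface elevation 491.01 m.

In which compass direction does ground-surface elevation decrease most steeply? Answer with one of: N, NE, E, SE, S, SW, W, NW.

With z = a·x + b·y + c and A as origin, the differences give:
  (-45)·a + (-110)·b = +0.35
  (-105)·a + (-50)·b = +0.12
Eliminate b (×(-50) and ×(-110), subtract): -9300·a = -4.300 → a = ∂z/∂x = +0.0004624
Back-substitute: b = ∂z/∂y = -0.003371.
Steepest decrease is along −∇f = (-0.0004624 E, +0.003371 N) → north.

N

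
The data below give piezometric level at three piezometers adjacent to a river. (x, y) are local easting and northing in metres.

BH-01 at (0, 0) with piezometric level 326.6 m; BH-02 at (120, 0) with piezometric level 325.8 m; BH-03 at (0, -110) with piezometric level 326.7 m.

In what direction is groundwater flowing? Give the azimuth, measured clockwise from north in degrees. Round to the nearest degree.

∂h/∂x = (325.8 − 326.6) / (120 − 0) = -0.006667
∂h/∂y = (326.7 − 326.6) / (-110 − 0) = -0.0009091
Flow direction (−∇h) has components (+0.006667 E, +0.0009091 N).
Azimuth = atan2(E, N) = atan2(+0.006667, +0.0009091) = 82.2° ≈ 082°.

082°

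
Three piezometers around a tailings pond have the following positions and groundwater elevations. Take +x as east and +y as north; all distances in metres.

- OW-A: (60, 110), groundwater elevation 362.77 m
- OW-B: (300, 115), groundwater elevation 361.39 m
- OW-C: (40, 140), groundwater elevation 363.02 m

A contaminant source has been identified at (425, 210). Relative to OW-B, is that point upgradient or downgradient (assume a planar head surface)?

Taking OW-A as reference: OW-B−OW-A = (240, 5, -1.38); OW-C−OW-A = (-20, 30, +0.25).
Determinant of the coordinate differences = 240·30 − (-20)·5 = 7300.
∂h/∂x = [(-1.38)·30 − (+0.25)·5] / 7300 = -0.005842
∂h/∂y = [240·(+0.25) − (-20)·(-1.38)] / 7300 = +0.004438
Head at (425, 210) = 362.77 + (-0.005842)·(365) + (+0.004438)·(100) = 361.08 m.
That is lower than the 361.39 m at OW-B, so the point is downgradient.

downgradient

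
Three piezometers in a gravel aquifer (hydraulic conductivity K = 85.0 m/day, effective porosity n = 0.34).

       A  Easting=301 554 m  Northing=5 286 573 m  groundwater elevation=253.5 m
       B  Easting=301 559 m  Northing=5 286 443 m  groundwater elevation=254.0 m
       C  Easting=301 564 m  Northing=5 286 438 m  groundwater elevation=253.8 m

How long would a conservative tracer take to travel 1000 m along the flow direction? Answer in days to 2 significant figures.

Differences from A: to B (Δx, Δy, Δh) = (5, -130, +0.5); to C = (10, -135, +0.3).
Solve a·Δx + b·Δy = Δh: det = 5·(-135) − 10·(-130) = 625.
∂h/∂x = [(+0.5)·(-135) − (+0.3)·(-130)] / 625 = -0.04560
∂h/∂y = [5·(+0.3) − 10·(+0.5)] / 625 = -0.005600
|∇h| = √(-0.04560² + -0.005600²) = 0.04594
Seepage velocity v = K·i/n = 85.0 × 0.04594 / 0.34 = 11.48 m/day.
t = 1000 / 11.48 = 87.11 days.

87 days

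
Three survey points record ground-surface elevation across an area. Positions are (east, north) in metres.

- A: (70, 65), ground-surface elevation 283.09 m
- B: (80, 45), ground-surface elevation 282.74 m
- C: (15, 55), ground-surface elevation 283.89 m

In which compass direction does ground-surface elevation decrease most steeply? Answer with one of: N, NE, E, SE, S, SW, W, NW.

Taking A as reference: B−A = (10, -20, -0.35); C−A = (-55, -10, +0.80).
Determinant of the coordinate differences = 10·(-10) − (-55)·(-20) = -1200.
∂z/∂x = [(-0.35)·(-10) − (+0.80)·(-20)] / -1200 = -0.01625
∂z/∂y = [10·(+0.80) − (-55)·(-0.35)] / -1200 = +0.009375
Steepest decrease is along −∇f = (+0.01625 E, -0.009375 N) → southeast.

SE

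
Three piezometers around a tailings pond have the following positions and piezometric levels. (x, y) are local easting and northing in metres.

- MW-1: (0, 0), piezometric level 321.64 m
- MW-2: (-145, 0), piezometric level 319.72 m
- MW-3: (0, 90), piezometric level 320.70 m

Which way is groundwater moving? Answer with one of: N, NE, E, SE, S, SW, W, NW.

∂h/∂x = (319.72 − 321.64) / (-145 − 0) = +0.01324
∂h/∂y = (320.70 − 321.64) / (90 − 0) = -0.01044
Flow = −∇h = (-0.01324 east, +0.01044 north), which points northwest.

NW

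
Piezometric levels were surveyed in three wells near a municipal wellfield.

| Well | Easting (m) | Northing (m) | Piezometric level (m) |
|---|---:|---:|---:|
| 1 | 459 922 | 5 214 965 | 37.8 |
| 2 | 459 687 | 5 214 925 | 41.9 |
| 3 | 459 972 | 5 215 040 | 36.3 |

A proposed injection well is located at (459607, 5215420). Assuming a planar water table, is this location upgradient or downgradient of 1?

Three-point gradient (reference 1): Δ to 2 = (-235, -40, +4.1), Δ to 3 = (50, 75, -1.5).
∂h/∂x = -0.01584, ∂h/∂y = -0.009440 (det = -15625).
Head at (459607, 5215420) = 37.8 + (-0.01584)·(-315) + (-0.009440)·(455) = 38.49 m.
That is higher than the 37.8 m at 1, so the point is upgradient.

upgradient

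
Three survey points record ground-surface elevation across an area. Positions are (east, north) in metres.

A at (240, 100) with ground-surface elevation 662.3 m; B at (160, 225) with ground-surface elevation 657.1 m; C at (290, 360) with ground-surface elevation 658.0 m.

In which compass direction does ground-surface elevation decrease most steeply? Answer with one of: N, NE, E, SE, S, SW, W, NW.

Differences from A: to B (Δx, Δy, Δh) = (-80, 125, -5.2); to C = (50, 260, -4.3).
Determinant of the coordinate differences = (-80)·260 − 50·125 = -27050.
∂z/∂x = [(-5.2)·260 − (-4.3)·125] / -27050 = +0.03011
∂z/∂y = [(-80)·(-4.3) − 50·(-5.2)] / -27050 = -0.02233
Steepest decrease is along −∇f = (-0.03011 E, +0.02233 N) → northwest.

NW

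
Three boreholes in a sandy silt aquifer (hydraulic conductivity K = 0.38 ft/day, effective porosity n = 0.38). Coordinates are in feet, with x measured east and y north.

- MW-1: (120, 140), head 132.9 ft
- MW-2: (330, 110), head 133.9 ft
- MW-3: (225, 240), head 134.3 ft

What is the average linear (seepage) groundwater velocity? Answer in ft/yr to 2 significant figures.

Taking MW-1 as reference: MW-2−MW-1 = (210, -30, +1.0); MW-3−MW-1 = (105, 100, +1.4).
Solve a·Δx + b·Δy = Δh: det = 210·100 − 105·(-30) = 24150.
∂h/∂x = [(+1.0)·100 − (+1.4)·(-30)] / 24150 = +0.005880
∂h/∂y = [210·(+1.4) − 105·(+1.0)] / 24150 = +0.007826
|∇h| = √(0.005880² + 0.007826²) = 0.009789
Seepage velocity v = K·i/n = 0.38 × 0.009789 / 0.38 = 0.009789 ft/day = 3.575 ft/yr.

3.6 ft/yr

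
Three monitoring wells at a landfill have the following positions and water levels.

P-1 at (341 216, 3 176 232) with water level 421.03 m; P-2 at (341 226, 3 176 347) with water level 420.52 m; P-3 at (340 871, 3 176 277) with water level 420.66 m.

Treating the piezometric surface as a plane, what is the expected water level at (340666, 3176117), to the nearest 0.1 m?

Taking P-1 as reference: P-2−P-1 = (10, 115, -0.51); P-3−P-1 = (-345, 45, -0.37).
Determinant of the coordinate differences = 10·45 − (-345)·115 = 40125.
∂h/∂x = [(-0.51)·45 − (-0.37)·115] / 40125 = +0.0004885
∂h/∂y = [10·(-0.37) − (-345)·(-0.51)] / 40125 = -0.004477
h(340666, 3176117) = 421.03 + (+0.0004885)·(-550) + (-0.004477)·(-115) = 421.03 -0.269 +0.515 = 421.276 m.

421.3 m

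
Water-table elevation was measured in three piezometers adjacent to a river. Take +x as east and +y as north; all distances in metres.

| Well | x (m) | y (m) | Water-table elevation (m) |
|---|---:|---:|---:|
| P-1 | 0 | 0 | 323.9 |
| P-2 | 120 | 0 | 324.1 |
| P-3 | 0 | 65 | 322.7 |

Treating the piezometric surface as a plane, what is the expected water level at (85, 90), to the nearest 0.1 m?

∂h/∂x = (324.1 − 323.9) / (120 − 0) = +0.001667
∂h/∂y = (322.7 − 323.9) / (65 − 0) = -0.01846
h(85, 90) = 323.9 + (+0.001667)·(85) + (-0.01846)·(90) = 323.9 +0.142 -1.662 = 322.380 m.

322.4 m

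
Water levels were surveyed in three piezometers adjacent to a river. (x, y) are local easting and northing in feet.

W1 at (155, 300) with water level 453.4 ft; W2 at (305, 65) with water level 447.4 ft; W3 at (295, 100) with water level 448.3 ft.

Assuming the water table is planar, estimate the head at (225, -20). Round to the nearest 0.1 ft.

With h = a·x + b·y + c and W1 as origin, the differences give:
  150·a + (-235)·b = -6.0
  140·a + (-200)·b = -5.1
Eliminate b (×(-200) and ×(-235), subtract): 2900·a = 1.50 → a = ∂h/∂x = +0.0005172
Back-substitute: b = ∂h/∂y = +0.02586.
h(225, -20) = 453.4 + (+0.0005172)·(70) + (+0.02586)·(-320) = 453.4 +0.036 -8.276 = 445.160 ft.

445.2 ft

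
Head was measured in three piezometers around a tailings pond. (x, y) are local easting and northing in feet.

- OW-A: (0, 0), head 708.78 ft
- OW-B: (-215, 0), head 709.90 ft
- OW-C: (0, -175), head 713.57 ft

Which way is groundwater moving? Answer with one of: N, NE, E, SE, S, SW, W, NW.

N

∂h/∂x = (709.90 − 708.78) / (-215 − 0) = -0.005209
∂h/∂y = (713.57 − 708.78) / (-175 − 0) = -0.02737
Flow = −∇h = (+0.005209 east, +0.02737 north), which points north.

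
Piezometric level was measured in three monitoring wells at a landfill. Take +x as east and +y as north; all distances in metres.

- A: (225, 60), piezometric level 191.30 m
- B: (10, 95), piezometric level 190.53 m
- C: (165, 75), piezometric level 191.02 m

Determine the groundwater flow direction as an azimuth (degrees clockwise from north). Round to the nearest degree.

Taking A as reference: B−A = (-215, 35, -0.77); C−A = (-60, 15, -0.28).
Determinant of the coordinate differences = (-215)·15 − (-60)·35 = -1125.
∂h/∂x = [(-0.77)·15 − (-0.28)·35] / -1125 = +0.001556
∂h/∂y = [(-215)·(-0.28) − (-60)·(-0.77)] / -1125 = -0.01244
Flow direction (−∇h) has components (-0.001556 E, +0.01244 N).
Azimuth = atan2(E, N) = atan2(-0.001556, +0.01244) = 352.9° ≈ 353°.

353°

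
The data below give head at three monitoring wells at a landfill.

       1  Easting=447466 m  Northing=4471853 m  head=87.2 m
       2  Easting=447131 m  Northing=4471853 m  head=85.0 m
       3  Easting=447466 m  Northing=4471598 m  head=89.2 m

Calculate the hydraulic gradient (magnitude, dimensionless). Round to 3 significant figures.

0.0102

∂h/∂x = (85.0 − 87.2) / (447131 − 447466) = +0.006567
∂h/∂y = (89.2 − 87.2) / (4471598 − 4471853) = -0.007843
|∇h| = √(0.006567² + -0.007843²) = 0.01023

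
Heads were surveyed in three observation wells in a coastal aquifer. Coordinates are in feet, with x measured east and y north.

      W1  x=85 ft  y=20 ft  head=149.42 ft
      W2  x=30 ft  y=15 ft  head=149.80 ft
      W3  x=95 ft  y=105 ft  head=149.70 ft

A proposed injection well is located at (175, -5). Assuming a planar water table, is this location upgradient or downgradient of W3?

downgradient

Differences from W1: to W2 (Δx, Δy, Δh) = (-55, -5, +0.38); to W3 = (10, 85, +0.28).
Solve a·Δx + b·Δy = Δh: det = (-55)·85 − 10·(-5) = -4625.
∂h/∂x = [(+0.38)·85 − (+0.28)·(-5)] / -4625 = -0.007286
∂h/∂y = [(-55)·(+0.28) − 10·(+0.38)] / -4625 = +0.004151
Head at (175, -5) = 149.42 + (-0.007286)·(90) + (+0.004151)·(-25) = 148.66 ft.
That is lower than the 149.70 ft at W3, so the point is downgradient.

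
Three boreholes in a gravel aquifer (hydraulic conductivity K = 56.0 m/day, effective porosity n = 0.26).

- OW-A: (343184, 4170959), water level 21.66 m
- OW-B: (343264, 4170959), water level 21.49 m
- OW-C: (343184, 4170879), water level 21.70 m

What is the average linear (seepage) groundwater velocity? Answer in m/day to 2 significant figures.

0.47 m/day

∂h/∂x = (21.49 − 21.66) / (343264 − 343184) = -0.002125
∂h/∂y = (21.70 − 21.66) / (4170879 − 4170959) = -0.0005000
|∇h| = √(-0.002125² + -0.0005000²) = 0.002183
Seepage velocity v = K·i/n = 56.0 × 0.002183 / 0.26 = 0.4702 m/day.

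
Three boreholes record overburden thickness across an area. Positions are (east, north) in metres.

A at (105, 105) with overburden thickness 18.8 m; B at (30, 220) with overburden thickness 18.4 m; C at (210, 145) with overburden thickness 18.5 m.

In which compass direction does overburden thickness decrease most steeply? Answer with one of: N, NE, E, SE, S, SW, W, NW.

Three-point gradient (reference A): Δ to B = (-75, 115, -0.4), Δ to C = (105, 40, -0.3).
∂d/∂x = -0.001227, ∂d/∂y = -0.004279 (det = -15075).
Steepest decrease is along −∇f = (+0.001227 E, +0.004279 N) → north.

N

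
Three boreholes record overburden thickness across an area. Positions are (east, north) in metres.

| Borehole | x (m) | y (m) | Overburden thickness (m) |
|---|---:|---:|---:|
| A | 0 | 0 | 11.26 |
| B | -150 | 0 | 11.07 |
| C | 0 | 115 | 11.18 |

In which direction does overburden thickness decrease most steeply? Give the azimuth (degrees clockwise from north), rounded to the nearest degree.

299°

∂d/∂x = (11.07 − 11.26) / (-150 − 0) = +0.001267
∂d/∂y = (11.18 − 11.26) / (115 − 0) = -0.0006957
Steepest decrease is along −∇f: components (-0.001267 E, +0.0006957 N).
Azimuth = atan2(-0.001267, +0.0006957) = 298.8° ≈ 299°.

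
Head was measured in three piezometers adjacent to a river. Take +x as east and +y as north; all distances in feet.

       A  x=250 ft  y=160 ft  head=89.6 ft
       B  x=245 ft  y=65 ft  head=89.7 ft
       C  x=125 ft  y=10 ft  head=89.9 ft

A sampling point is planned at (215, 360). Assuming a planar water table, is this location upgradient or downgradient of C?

downgradient

Taking A as reference: B−A = (-5, -95, +0.1); C−A = (-125, -150, +0.3).
Solve a·Δx + b·Δy = Δh: det = (-5)·(-150) − (-125)·(-95) = -11125.
∂h/∂x = [(+0.1)·(-150) − (+0.3)·(-95)] / -11125 = -0.001213
∂h/∂y = [(-5)·(+0.3) − (-125)·(+0.1)] / -11125 = -0.0009888
Head at (215, 360) = 89.6 + (-0.001213)·(-35) + (-0.0009888)·(200) = 89.44 ft.
That is lower than the 89.9 ft at C, so the point is downgradient.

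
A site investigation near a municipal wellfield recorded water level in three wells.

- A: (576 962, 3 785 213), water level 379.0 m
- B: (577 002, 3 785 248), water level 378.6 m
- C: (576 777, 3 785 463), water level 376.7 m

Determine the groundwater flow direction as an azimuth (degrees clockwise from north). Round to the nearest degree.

Differences from A: to B (Δx, Δy, Δh) = (40, 35, -0.4); to C = (-185, 250, -2.3).
Solve a·Δx + b·Δy = Δh: det = 40·250 − (-185)·35 = 16475.
∂h/∂x = [(-0.4)·250 − (-2.3)·35] / 16475 = -0.001184
∂h/∂y = [40·(-2.3) − (-185)·(-0.4)] / 16475 = -0.01008
Flow direction (−∇h) has components (+0.001184 E, +0.01008 N).
Azimuth = atan2(E, N) = atan2(+0.001184, +0.01008) = 6.7° ≈ 007°.

007°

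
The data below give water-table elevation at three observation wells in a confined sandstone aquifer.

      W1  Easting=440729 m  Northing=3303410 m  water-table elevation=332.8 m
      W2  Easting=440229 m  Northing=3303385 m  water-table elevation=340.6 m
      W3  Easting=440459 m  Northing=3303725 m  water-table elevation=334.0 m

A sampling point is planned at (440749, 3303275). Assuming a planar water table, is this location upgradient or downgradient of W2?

downgradient

Taking W1 as reference: W2−W1 = (-500, -25, +7.8); W3−W1 = (-270, 315, +1.2).
Solve a·Δx + b·Δy = Δh: det = (-500)·315 − (-270)·(-25) = -164250.
∂h/∂x = [(+7.8)·315 − (+1.2)·(-25)] / -164250 = -0.01514
∂h/∂y = [(-500)·(+1.2) − (-270)·(+7.8)] / -164250 = -0.009169
Head at (440749, 3303275) = 332.8 + (-0.01514)·(20) + (-0.009169)·(-135) = 333.73 m.
That is lower than the 340.6 m at W2, so the point is downgradient.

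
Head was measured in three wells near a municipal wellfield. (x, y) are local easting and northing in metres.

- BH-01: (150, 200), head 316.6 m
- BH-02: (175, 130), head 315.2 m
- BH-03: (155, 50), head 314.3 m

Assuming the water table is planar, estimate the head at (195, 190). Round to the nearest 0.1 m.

Taking BH-01 as reference: BH-02−BH-01 = (25, -70, -1.4); BH-03−BH-01 = (5, -150, -2.3).
Solve a·Δx + b·Δy = Δh: det = 25·(-150) − 5·(-70) = -3400.
∂h/∂x = [(-1.4)·(-150) − (-2.3)·(-70)] / -3400 = -0.01441
∂h/∂y = [25·(-2.3) − 5·(-1.4)] / -3400 = +0.01485
h(195, 190) = 316.6 + (-0.01441)·(45) + (+0.01485)·(-10) = 316.6 -0.649 -0.149 = 315.803 m.

315.8 m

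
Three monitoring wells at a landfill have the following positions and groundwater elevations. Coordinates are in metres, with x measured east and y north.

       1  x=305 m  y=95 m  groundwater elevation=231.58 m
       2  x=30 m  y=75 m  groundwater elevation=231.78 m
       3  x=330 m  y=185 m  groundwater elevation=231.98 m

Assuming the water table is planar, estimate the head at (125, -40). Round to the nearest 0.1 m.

Taking 1 as reference: 2−1 = (-275, -20, +0.20); 3−1 = (25, 90, +0.40).
Determinant of the coordinate differences = (-275)·90 − 25·(-20) = -24250.
∂h/∂x = [(+0.20)·90 − (+0.40)·(-20)] / -24250 = -0.001072
∂h/∂y = [(-275)·(+0.40) − 25·(+0.20)] / -24250 = +0.004742
h(125, -40) = 231.58 + (-0.001072)·(-180) + (+0.004742)·(-135) = 231.58 +0.193 -0.640 = 231.133 m.

231.1 m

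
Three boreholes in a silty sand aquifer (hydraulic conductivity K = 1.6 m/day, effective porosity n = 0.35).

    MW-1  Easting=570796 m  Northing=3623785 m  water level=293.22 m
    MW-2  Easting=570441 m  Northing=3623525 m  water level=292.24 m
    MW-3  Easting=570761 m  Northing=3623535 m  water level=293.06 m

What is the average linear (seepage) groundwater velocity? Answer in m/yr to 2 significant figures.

4.3 m/yr

Taking MW-1 as reference: MW-2−MW-1 = (-355, -260, -0.98); MW-3−MW-1 = (-35, -250, -0.16).
Solve a·Δx + b·Δy = Δh: det = (-355)·(-250) − (-35)·(-260) = 79650.
∂h/∂x = [(-0.98)·(-250) − (-0.16)·(-260)] / 79650 = +0.002554
∂h/∂y = [(-355)·(-0.16) − (-35)·(-0.98)] / 79650 = +0.0002825
|∇h| = √(0.002554² + 0.0002825²) = 0.00257
Seepage velocity v = K·i/n = 1.6 × 0.00257 / 0.35 = 0.01175 m/day = 4.292 m/yr.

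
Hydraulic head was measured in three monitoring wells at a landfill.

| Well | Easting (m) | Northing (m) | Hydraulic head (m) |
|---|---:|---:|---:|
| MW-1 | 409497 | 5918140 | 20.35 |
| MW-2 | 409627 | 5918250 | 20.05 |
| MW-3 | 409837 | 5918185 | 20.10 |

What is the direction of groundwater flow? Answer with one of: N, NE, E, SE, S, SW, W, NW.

N

Three-point gradient (reference MW-1): Δ to MW-2 = (130, 110, -0.30), Δ to MW-3 = (340, 45, -0.25).
∂h/∂x = -0.0004437, ∂h/∂y = -0.002203 (det = -31550).
Flow = −∇h = (+0.0004437 east, +0.002203 north), which points north.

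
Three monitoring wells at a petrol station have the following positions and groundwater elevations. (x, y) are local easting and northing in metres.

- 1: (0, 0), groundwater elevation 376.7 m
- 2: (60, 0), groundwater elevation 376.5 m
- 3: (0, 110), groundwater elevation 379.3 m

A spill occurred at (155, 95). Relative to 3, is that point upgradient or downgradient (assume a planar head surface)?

downgradient

∂h/∂x = (376.5 − 376.7) / (60 − 0) = -0.003333
∂h/∂y = (379.3 − 376.7) / (110 − 0) = +0.02364
Head at (155, 95) = 376.7 + (-0.003333)·(155) + (+0.02364)·(95) = 378.43 m.
That is lower than the 379.3 m at 3, so the point is downgradient.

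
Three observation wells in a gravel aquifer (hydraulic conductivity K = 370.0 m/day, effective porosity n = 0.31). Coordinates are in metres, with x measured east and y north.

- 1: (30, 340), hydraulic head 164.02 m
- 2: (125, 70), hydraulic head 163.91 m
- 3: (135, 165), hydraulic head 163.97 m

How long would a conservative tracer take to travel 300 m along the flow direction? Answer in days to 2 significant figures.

Taking 1 as reference: 2−1 = (95, -270, -0.11); 3−1 = (105, -175, -0.05).
Solve a·Δx + b·Δy = Δh: det = 95·(-175) − 105·(-270) = 11725.
∂h/∂x = [(-0.11)·(-175) − (-0.05)·(-270)] / 11725 = +0.0004904
∂h/∂y = [95·(-0.05) − 105·(-0.11)] / 11725 = +0.0005800
|∇h| = √(0.0004904² + 0.0005800²) = 0.0007595
Seepage velocity v = K·i/n = 370.0 × 0.0007595 / 0.31 = 0.9065 m/day.
t = 300 / 0.9065 = 330.9 days.

330 days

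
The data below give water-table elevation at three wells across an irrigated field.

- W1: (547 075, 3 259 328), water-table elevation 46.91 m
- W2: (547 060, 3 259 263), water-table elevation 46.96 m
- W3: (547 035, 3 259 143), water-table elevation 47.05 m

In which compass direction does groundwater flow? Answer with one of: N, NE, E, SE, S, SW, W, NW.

NE

Taking W1 as reference: W2−W1 = (-15, -65, +0.05); W3−W1 = (-40, -185, +0.14).
Determinant of the coordinate differences = (-15)·(-185) − (-40)·(-65) = 175.
∂h/∂x = [(+0.05)·(-185) − (+0.14)·(-65)] / 175 = -0.0008571
∂h/∂y = [(-15)·(+0.14) − (-40)·(+0.05)] / 175 = -0.0005714
Flow = −∇h = (+0.0008571 east, +0.0005714 north), which points northeast.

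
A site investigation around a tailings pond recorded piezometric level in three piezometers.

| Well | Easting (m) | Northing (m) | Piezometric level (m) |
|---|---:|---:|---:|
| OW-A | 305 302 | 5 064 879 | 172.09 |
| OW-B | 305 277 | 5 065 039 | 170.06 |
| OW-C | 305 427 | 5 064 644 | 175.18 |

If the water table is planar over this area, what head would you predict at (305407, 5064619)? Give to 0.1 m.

175.5 m

With h = a·x + b·y + c and OW-A as origin, the differences give:
  (-25)·a + 160·b = -2.03
  125·a + (-235)·b = +3.09
Eliminate b (×(-235) and ×160, subtract): -14125·a = -17.350 → a = ∂h/∂x = +0.001228
Back-substitute: b = ∂h/∂y = -0.01250.
h(305407, 5064619) = 172.09 + (+0.001228)·(105) + (-0.01250)·(-260) = 172.09 +0.129 +3.249 = 175.468 m.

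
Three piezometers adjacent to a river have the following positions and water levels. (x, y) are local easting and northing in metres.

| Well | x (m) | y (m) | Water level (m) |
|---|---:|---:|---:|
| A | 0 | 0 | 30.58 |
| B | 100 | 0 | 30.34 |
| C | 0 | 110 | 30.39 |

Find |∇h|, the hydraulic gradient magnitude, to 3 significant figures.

0.00296

∂h/∂x = (30.34 − 30.58) / (100 − 0) = -0.002400
∂h/∂y = (30.39 − 30.58) / (110 − 0) = -0.001727
|∇h| = √(-0.002400² + -0.001727²) = 0.002957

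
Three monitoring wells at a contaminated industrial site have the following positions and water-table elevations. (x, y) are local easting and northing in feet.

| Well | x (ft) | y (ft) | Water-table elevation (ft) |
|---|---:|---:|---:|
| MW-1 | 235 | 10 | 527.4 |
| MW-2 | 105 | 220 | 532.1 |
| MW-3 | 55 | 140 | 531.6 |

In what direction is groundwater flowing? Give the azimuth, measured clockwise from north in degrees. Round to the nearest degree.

138°

Differences from MW-1: to MW-2 (Δx, Δy, Δh) = (-130, 210, +4.7); to MW-3 = (-180, 130, +4.2).
Determinant of the coordinate differences = (-130)·130 − (-180)·210 = 20900.
∂h/∂x = [(+4.7)·130 − (+4.2)·210] / 20900 = -0.01297
∂h/∂y = [(-130)·(+4.2) − (-180)·(+4.7)] / 20900 = +0.01435
Flow direction (−∇h) has components (+0.01297 E, -0.01435 N).
Azimuth = atan2(E, N) = atan2(+0.01297, -0.01435) = 137.9° ≈ 138°.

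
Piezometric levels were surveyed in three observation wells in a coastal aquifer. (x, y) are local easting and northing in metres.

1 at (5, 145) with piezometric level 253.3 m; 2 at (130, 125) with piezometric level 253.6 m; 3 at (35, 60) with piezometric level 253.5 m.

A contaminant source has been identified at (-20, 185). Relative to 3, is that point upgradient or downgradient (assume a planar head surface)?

Taking 1 as reference: 2−1 = (125, -20, +0.3); 3−1 = (30, -85, +0.2).
Solve a·Δx + b·Δy = Δh: det = 125·(-85) − 30·(-20) = -10025.
∂h/∂x = [(+0.3)·(-85) − (+0.2)·(-20)] / -10025 = +0.002145
∂h/∂y = [125·(+0.2) − 30·(+0.3)] / -10025 = -0.001596
Head at (-20, 185) = 253.3 + (+0.002145)·(-25) + (-0.001596)·(40) = 253.18 m.
That is lower than the 253.5 m at 3, so the point is downgradient.

downgradient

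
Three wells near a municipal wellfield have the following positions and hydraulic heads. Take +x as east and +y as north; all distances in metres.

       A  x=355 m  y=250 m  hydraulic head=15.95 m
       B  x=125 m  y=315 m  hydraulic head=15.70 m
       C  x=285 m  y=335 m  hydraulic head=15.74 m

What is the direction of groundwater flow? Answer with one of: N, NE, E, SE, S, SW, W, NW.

Three-point gradient (reference A): Δ to B = (-230, 65, -0.25), Δ to C = (-70, 85, -0.21).
∂h/∂x = +0.0005067, ∂h/∂y = -0.002053 (det = -15000).
Flow = −∇h = (-0.0005067 east, +0.002053 north), which points north.

N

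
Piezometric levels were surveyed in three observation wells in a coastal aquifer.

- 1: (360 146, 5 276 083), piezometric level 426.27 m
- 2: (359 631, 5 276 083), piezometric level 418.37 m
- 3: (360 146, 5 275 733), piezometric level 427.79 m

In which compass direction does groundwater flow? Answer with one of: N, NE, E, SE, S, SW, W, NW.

∂h/∂x = (418.37 − 426.27) / (359631 − 360146) = +0.01534
∂h/∂y = (427.79 − 426.27) / (5275733 − 5276083) = -0.004343
Flow = −∇h = (-0.01534 east, +0.004343 north), which points west.

W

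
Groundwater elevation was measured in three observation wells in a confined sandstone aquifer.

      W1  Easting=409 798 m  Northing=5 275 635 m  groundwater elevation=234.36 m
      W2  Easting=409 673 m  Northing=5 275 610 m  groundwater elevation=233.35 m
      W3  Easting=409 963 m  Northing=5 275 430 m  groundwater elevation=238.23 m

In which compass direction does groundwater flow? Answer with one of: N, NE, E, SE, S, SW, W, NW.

Taking W1 as reference: W2−W1 = (-125, -25, -1.01); W3−W1 = (165, -205, +3.87).
Determinant of the coordinate differences = (-125)·(-205) − 165·(-25) = 29750.
∂h/∂x = [(-1.01)·(-205) − (+3.87)·(-25)] / 29750 = +0.01021
∂h/∂y = [(-125)·(+3.87) − 165·(-1.01)] / 29750 = -0.01066
Flow = −∇h = (-0.01021 east, +0.01066 north), which points northwest.

NW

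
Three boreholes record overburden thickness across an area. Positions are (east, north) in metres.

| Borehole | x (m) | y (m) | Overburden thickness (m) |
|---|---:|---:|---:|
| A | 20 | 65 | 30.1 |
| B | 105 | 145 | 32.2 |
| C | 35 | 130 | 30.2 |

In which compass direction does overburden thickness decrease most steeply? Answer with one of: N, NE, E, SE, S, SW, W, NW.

W

With d = a·x + b·y + c and A as origin, the differences give:
  85·a + 80·b = +2.1
  15·a + 65·b = +0.1
Eliminate b (×65 and ×80, subtract): 4325·a = 128.50 → a = ∂d/∂x = +0.02971
Back-substitute: b = ∂d/∂y = -0.005318.
Steepest decrease is along −∇f = (-0.02971 E, +0.005318 N) → west.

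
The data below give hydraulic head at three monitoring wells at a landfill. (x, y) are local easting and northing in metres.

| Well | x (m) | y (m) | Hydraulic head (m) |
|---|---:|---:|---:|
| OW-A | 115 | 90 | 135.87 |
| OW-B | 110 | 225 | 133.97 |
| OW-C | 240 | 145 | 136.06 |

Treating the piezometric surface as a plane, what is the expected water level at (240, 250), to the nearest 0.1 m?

Differences from OW-A: to OW-B (Δx, Δy, Δh) = (-5, 135, -1.90); to OW-C = (125, 55, +0.19).
Solve a·Δx + b·Δy = Δh: det = (-5)·55 − 125·135 = -17150.
∂h/∂x = [(-1.90)·55 − (+0.19)·135] / -17150 = +0.007589
∂h/∂y = [(-5)·(+0.19) − 125·(-1.90)] / -17150 = -0.01379
h(240, 250) = 135.87 + (+0.007589)·(125) + (-0.01379)·(160) = 135.87 +0.949 -2.207 = 134.612 m.

134.6 m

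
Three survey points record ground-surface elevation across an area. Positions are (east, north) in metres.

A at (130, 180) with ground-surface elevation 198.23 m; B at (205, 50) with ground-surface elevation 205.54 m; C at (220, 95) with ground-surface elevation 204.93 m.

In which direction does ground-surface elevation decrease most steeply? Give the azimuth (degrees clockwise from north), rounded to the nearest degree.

Taking A as reference: B−A = (75, -130, +7.31); C−A = (90, -85, +6.70).
Determinant of the coordinate differences = 75·(-85) − 90·(-130) = 5325.
∂z/∂x = [(+7.31)·(-85) − (+6.70)·(-130)] / 5325 = +0.04688
∂z/∂y = [75·(+6.70) − 90·(+7.31)] / 5325 = -0.02918
Steepest decrease is along −∇f: components (-0.04688 E, +0.02918 N).
Azimuth = atan2(-0.04688, +0.02918) = 301.9° ≈ 302°.

302°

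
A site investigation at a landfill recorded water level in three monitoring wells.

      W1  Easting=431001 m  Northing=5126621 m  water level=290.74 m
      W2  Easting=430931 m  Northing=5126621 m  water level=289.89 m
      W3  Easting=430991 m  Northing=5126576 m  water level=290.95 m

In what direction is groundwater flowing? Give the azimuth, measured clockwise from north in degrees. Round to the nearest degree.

Taking W1 as reference: W2−W1 = (-70, 0, -0.85); W3−W1 = (-10, -45, +0.21).
Determinant of the coordinate differences = (-70)·(-45) − (-10)·0 = 3150.
∂h/∂x = [(-0.85)·(-45) − (+0.21)·0] / 3150 = +0.01214
∂h/∂y = [(-70)·(+0.21) − (-10)·(-0.85)] / 3150 = -0.007365
Flow direction (−∇h) has components (-0.01214 E, +0.007365 N).
Azimuth = atan2(E, N) = atan2(-0.01214, +0.007365) = 301.2° ≈ 301°.

301°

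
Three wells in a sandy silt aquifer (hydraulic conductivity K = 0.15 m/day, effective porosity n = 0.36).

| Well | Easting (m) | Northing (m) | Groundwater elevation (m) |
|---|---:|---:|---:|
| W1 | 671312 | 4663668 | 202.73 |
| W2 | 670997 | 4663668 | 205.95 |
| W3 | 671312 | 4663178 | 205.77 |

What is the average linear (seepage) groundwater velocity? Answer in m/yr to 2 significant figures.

∂h/∂x = (205.95 − 202.73) / (670997 − 671312) = -0.01022
∂h/∂y = (205.77 − 202.73) / (4663178 − 4663668) = -0.006204
|∇h| = √(-0.01022² + -0.006204²) = 0.01196
Seepage velocity v = K·i/n = 0.15 × 0.01196 / 0.36 = 0.004983 m/day = 1.82 m/yr.

1.8 m/yr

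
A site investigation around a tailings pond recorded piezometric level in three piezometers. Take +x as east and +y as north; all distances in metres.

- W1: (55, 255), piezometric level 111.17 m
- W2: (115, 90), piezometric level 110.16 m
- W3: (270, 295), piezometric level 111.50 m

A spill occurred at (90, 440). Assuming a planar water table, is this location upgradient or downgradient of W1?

upgradient

With h = a·x + b·y + c and W1 as origin, the differences give:
  60·a + (-165)·b = -1.01
  215·a + 40·b = +0.33
Eliminate b (×40 and ×(-165), subtract): 37875·a = 14.050 → a = ∂h/∂x = +0.0003710
Back-substitute: b = ∂h/∂y = +0.006256.
Head at (90, 440) = 111.17 + (+0.0003710)·(35) + (+0.006256)·(185) = 112.34 m.
That is higher than the 111.17 m at W1, so the point is upgradient.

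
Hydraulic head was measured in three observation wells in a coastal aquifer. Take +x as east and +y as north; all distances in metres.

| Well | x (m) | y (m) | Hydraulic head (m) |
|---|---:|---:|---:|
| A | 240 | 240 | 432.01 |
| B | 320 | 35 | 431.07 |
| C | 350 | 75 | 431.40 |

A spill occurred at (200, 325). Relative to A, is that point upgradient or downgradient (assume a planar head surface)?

upgradient

Differences from A: to B (Δx, Δy, Δh) = (80, -205, -0.94); to C = (110, -165, -0.61).
Solve a·Δx + b·Δy = Δh: det = 80·(-165) − 110·(-205) = 9350.
∂h/∂x = [(-0.94)·(-165) − (-0.61)·(-205)] / 9350 = +0.003214
∂h/∂y = [80·(-0.61) − 110·(-0.94)] / 9350 = +0.005840
Head at (200, 325) = 432.01 + (+0.003214)·(-40) + (+0.005840)·(85) = 432.38 m.
That is higher than the 432.01 m at A, so the point is upgradient.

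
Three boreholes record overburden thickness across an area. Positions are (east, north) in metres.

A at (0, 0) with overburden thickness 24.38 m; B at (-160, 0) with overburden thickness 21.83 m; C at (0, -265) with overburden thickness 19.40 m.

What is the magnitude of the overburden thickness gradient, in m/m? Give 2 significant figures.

∂d/∂x = (21.83 − 24.38) / (-160 − 0) = +0.01594
∂d/∂y = (19.40 − 24.38) / (-265 − 0) = +0.01879
|∇f| = √(0.01594² + 0.01879²) = 0.02464 m/m

0.025 m/m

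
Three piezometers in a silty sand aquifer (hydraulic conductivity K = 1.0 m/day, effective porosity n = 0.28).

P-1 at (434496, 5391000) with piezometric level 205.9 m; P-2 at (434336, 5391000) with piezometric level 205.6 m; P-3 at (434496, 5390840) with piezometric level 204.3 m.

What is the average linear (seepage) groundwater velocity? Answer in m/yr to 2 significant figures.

∂h/∂x = (205.6 − 205.9) / (434336 − 434496) = +0.001875
∂h/∂y = (204.3 − 205.9) / (5390840 − 5391000) = +0.010000
|∇h| = √(0.001875² + 0.010000²) = 0.01017
Seepage velocity v = K·i/n = 1.0 × 0.01017 / 0.28 = 0.03632 m/day = 13.27 m/yr.

13 m/yr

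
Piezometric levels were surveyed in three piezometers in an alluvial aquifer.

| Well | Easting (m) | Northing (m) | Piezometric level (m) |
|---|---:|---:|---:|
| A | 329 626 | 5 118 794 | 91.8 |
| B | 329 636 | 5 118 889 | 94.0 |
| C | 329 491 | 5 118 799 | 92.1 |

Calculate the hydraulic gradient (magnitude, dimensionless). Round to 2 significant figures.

Differences from A: to B (Δx, Δy, Δh) = (10, 95, +2.2); to C = (-135, 5, +0.3).
Determinant of the coordinate differences = 10·5 − (-135)·95 = 12875.
∂h/∂x = [(+2.2)·5 − (+0.3)·95] / 12875 = -0.001359
∂h/∂y = [10·(+0.3) − (-135)·(+2.2)] / 12875 = +0.02330
|∇h| = √(-0.001359² + 0.02330²) = 0.02334

0.023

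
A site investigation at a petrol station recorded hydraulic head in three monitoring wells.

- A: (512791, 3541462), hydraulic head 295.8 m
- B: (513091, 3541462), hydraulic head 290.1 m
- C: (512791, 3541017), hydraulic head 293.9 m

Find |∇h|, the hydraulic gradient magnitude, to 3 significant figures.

∂h/∂x = (290.1 − 295.8) / (513091 − 512791) = -0.01900
∂h/∂y = (293.9 − 295.8) / (3541017 − 3541462) = +0.004270
|∇h| = √(-0.01900² + 0.004270²) = 0.01947

0.0195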